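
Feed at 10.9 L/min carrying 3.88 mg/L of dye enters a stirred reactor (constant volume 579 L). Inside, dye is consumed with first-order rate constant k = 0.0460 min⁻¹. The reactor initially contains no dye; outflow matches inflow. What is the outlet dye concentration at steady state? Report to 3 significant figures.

1.13 mg/L

Accumulation = in − out − consumed: V dC/dt = Q C_in − Q C − k V C.
At steady state: 0 = Q C_in − (Q + kV) C_ss, so C_ss = Q C_in/(Q + kV).
C_ss = 10.9·3.88/(10.9 + 0.0460·579) = 42.292/37.534 = 1.1268 mg/L.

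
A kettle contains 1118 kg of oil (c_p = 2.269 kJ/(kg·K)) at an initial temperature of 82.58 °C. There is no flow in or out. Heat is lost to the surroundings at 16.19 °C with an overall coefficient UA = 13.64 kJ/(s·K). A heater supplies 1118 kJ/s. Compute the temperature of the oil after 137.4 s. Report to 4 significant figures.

90.71 °C

Heat balance on the well-mixed liquid: M c_p dT/dt = −UA(T − T_amb) + Q̇.
dT/dt = (T_ss − T)/τ with T_ss = T_amb + Q̇/UA = 16.19 + 1118/13.64 = 98.1548 °C, τ = M c_p/UA = 1118·2.269/13.64 = 185.978 s.
This is linear first-order; T(t) = T_ss + (T₀ − T_ss) e^(−t/τ).
T(137.4) = 98.1548 + (-15.5748)·0.477688 = 90.7149 °C.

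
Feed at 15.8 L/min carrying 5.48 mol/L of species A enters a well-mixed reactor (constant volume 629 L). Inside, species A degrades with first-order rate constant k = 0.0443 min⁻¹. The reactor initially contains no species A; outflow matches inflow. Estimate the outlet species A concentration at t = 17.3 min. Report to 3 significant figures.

Species balance: V dC/dt = Q C_in − Q C − k V C.
This is linear with rate a = Q/V + k = 0.069419 min⁻¹.
C_ss = Q C_in/(Q + kV) = 1.9829 mol/L; C(t) = C_ss + (C₀ − C_ss) e^(−a t).
C(17.3) = 1.9829 + (-1.9829)·e^(−0.069419·17.3) = 1.9829 + (-1.9829)·0.30091 = 1.3863 mol/L.

1.39 mol/L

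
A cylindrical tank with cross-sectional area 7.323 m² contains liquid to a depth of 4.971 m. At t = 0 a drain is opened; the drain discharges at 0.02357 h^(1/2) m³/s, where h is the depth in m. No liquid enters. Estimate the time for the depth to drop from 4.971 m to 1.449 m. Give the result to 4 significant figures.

With no inflow, A dh/dt = −0.02357 √h.
Separate and integrate: 2(√h − √h₀) = −(0.02357/A) t.
t = 2A(√h₀ − √h)/0.02357 = 2·7.323·(√4.971 − √1.449)/0.02357
  = 14.6460 × (2.22957 − 1.20374) / 0.02357 = 637.433 s.

637.4 s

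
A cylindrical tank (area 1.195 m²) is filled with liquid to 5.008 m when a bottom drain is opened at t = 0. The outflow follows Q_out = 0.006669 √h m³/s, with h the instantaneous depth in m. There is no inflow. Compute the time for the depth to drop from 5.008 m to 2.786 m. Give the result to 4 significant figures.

With no inflow, A dh/dt = −0.006669 √h.
∫ h^(−1/2) dh = −(0.006669/A) ∫ dt, giving 2√h = 2√h₀ − (0.006669/A) t.
t = 2A(√h₀ − √h)/0.006669 = 2·1.195·(√5.008 − √2.786)/0.006669
  = 2.39000 × (2.23786 − 1.66913) / 0.006669 = 203.816 s.

203.8 s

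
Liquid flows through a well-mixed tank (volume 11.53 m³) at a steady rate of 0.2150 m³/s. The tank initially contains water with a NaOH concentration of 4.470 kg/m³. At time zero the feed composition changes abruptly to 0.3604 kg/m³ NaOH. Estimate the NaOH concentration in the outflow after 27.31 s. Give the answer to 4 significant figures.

Unsteady species balance (constant V, well mixed): V dC/dt = Q(C_in − C).
Rewrite as dC/dt + C/τ = C_in/τ, τ = V/Q = 53.6279 s.
Integrating: C(t) = C_in + (C₀ − C_in) e^(−t/τ).
C(27.31) = 0.3604 + (4.470 − 0.3604)·e^(−27.31/53.6279) = 0.3604 + (4.10960)·0.600946 = 2.83005 kg/m³.

2.830 kg/m³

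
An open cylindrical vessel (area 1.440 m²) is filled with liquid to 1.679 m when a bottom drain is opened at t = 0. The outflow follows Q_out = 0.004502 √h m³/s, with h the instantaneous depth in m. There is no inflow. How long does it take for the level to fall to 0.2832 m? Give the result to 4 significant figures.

Mass balance (ρ constant): A dh/dt = −0.004502 √h.
Separate and integrate: 2(√h − √h₀) = −(0.004502/A) t.
t = 2A(√h₀ − √h)/0.004502 = 2·1.440·(√1.679 − √0.2832)/0.004502
  = 2.88000 × (1.29576 − 0.532165) / 0.004502 = 488.485 s.

488.5 s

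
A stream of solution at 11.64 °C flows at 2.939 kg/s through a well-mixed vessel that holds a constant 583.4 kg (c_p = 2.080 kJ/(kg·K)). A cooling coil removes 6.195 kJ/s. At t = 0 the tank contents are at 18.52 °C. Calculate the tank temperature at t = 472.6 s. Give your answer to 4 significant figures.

Heat balance on the well-mixed liquid: M c_p dT/dt = ṁ c_p (T_in − T) − 6.195.
Rearrange: dT/dt = (T_ss − T)/τ with τ = M/ṁ = 198.503 s and T_ss = T_in − Q̇/(ṁ c_p) = 10.6266 °C.
Solution: T(t) = T_ss + (T₀ − T_ss) e^(−t/τ).
T(472.6) = 10.6266 + (7.89339)·e^(−472.6/198.503) = 10.6266 + (7.89339)·0.0924746 = 11.3565 °C.

11.36 °C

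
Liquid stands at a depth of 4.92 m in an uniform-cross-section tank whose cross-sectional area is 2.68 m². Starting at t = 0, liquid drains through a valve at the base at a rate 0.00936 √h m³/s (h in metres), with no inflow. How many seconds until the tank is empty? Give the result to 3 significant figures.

1270 s

A dh/dt = −Q_out = −0.00936 √h.
∫ h^(−1/2) dh = −(0.00936/A) ∫ dt, giving 2√h = 2√h₀ − (0.00936/A) t.
Set h = 0: 2√h₀ = (0.00936/A) t_empty ⇒ t_empty = 2A√h₀/0.00936.
t_empty = 2·2.68·√4.92/0.00936 = 5.3600·2.2181/0.00936 = 1270.2 s.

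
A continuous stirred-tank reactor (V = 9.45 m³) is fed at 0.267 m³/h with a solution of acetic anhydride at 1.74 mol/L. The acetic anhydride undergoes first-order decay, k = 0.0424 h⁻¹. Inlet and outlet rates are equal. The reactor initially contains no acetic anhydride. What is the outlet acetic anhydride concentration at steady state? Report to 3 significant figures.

0.696 mol/L

V dC/dt = Q(C_in − C) − k V C.
Steady state (dC/dt = 0): C_ss = Q C_in/(Q + kV) = C_in/(1 + kV/Q).
C_ss = 0.267·1.74/(0.267 + 0.0424·9.45) = 0.46458/0.66768 = 0.69581 mol/L.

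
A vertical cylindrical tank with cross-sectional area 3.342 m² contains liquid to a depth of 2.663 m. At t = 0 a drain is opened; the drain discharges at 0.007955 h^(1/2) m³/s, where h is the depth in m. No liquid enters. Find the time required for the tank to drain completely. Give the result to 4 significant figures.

A dh/dt = −Q_out = −0.007955 √h.
This is separable: 2 d(√h)/dt = −0.007955/A, so √h = √h₀ − (0.007955/(2A)) t.
Set h = 0: 2√h₀ = (0.007955/A) t_empty ⇒ t_empty = 2A√h₀/0.007955.
t_empty = 2·3.342·√2.663/0.007955 = 6.68400·1.63187/0.007955 = 1371.14 s.

1371 s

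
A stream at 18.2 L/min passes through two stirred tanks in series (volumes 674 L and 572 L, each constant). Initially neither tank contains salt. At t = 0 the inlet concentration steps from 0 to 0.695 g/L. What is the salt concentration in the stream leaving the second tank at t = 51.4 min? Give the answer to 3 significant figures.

0.308 g/L

Each tank obeys Vᵢ dCᵢ/dt = Q(Cᵢ₋₁ − Cᵢ), so τᵢ = Vᵢ/Q.
τ₁ = 674/18.2 = 37.033 min; τ₂ = 572/18.2 = 31.429 min.
Tank 1: C₁ = C_in(1 − e^(−t/τ₁)). Tank 2 (τ₁ ≠ τ₂): C₂ = C_in[1 − (τ₁ e^(−t/τ₁) − τ₂ e^(−t/τ₂))/(τ₁ − τ₂)].
At t = 51.4: e^(−t/τ₁) = 0.24959, e^(−t/τ₂) = 0.19486.
C₂ = 0.695·[1 − (37.033·0.24959 − 31.429·0.19486)/(5.6044)] = 0.695·0.44354 = 0.30826 g/L.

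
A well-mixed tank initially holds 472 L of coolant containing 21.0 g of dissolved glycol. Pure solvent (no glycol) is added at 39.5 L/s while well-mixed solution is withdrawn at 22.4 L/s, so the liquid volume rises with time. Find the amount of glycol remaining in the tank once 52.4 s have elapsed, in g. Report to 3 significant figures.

Let m(t) be the amount of glycol. Volume: V(t) = V₀ + (Q_in − Q_out) t = 472 + 17.100 t; V(52.4) = 1368.0 L.
Species balance (pure solvent in): dm/dt = −Q_out · m/V(t).
dm/m = −Q_out dt/(V₀ + 17.100 t); integrating gives ln(m/m₀) = −(Q_out/(Q_in−Q_out)) ln(V/V₀).
m = m₀ (V₀/V)^(Q_out/(Q_in−Q_out)) = 21.0 × (472/1368.0)^(1.3099) = 5.2098 g.

5.21 g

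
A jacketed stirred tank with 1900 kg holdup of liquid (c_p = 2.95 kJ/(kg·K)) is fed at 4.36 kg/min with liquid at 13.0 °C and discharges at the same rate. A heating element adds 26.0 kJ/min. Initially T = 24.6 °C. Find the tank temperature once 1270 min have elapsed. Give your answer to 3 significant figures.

15.5 °C

M c_p dT/dt = ṁ c_p (T_in − T) + Q̇.
Rearrange: dT/dt = (T_ss − T)/τ with τ = M/ṁ = 435.78 min and T_ss = T_in + Q̇/(ṁ c_p) = 15.021 °C.
This is linear first-order; T(t) = T_ss + (T₀ − T_ss) e^(−t/τ).
T(1270) = 15.021 + (9.5785)·e^(−1270/435.78) = 15.021 + (9.5785)·0.054241 = 15.541 °C.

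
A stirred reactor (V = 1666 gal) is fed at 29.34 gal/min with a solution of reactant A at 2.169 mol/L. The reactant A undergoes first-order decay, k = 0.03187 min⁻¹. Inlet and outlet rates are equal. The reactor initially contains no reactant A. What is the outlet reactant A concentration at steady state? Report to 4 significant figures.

0.7720 mol/L

V dC/dt = Q(C_in − C) − k V C.
At steady state: 0 = Q C_in − (Q + kV) C_ss, so C_ss = Q C_in/(Q + kV).
C_ss = 29.34·2.169/(29.34 + 0.03187·1666) = 63.6385/82.4354 = 0.771980 mol/L.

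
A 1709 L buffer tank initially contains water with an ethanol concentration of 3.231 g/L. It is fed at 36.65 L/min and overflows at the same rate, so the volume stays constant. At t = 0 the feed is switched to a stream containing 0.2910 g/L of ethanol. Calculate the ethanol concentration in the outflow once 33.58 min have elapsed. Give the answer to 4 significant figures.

Mass balance on the solute (V constant): V dC/dt = Q(C_in − C).
Rewrite as dC/dt + C/τ = C_in/τ, τ = V/Q = 46.6303 min.
C approaches C_in exponentially: C(t) = C_in + (C₀ − C_in) e^(−t/τ).
C(33.58) = 0.2910 + (3.231 − 0.2910)·e^(−33.58/46.6303) = 0.2910 + (2.94000)·0.486688 = 1.72186 g/L.

1.722 g/L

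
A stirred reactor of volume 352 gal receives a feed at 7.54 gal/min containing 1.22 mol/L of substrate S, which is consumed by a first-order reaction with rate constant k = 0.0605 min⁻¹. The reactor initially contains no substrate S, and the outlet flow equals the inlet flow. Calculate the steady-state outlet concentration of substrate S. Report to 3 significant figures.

V dC/dt = Q(C_in − C) − k V C.
Steady state (dC/dt = 0): C_ss = Q C_in/(Q + kV) = C_in/(1 + kV/Q).
C_ss = 7.54·1.22/(7.54 + 0.0605·352) = 9.1988/28.836 = 0.31900 mol/L.

0.319 mol/L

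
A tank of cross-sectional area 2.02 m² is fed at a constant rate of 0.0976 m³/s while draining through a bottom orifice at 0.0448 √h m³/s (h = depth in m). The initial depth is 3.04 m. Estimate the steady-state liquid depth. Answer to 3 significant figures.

Unsteady balance on liquid volume: A dh/dt = Q_in − 0.0448 √h. At steady state dh/dt = 0:
Q_in = 0.0448 √h_ss ⇒ √h_ss = 0.0976/0.0448 = 2.1786.
h_ss = 2.1786² = 4.7462 m. (Since h₀ = 3.04 m < h_ss, the level will rise toward this value.)

4.75 m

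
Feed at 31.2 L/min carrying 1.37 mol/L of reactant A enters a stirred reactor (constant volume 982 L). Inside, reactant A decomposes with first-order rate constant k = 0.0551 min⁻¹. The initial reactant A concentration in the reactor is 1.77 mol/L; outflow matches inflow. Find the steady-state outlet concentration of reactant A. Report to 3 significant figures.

Species balance: V dC/dt = Q C_in − Q C − k V C.
At steady state: 0 = Q C_in − (Q + kV) C_ss, so C_ss = Q C_in/(Q + kV).
C_ss = 31.2·1.37/(31.2 + 0.0551·982) = 42.744/85.308 = 0.50105 mol/L.

0.501 mol/L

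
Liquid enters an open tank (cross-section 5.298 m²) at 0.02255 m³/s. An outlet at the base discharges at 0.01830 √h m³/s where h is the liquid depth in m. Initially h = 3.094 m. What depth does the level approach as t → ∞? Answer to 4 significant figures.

A dh/dt = Q_in − 0.01830 √h. Steady state requires inflow = outflow:
Q_in = 0.01830 √h_ss ⇒ √h_ss = 0.02255/0.01830 = 1.23224.
h_ss = 1.23224² = 1.51842 m. (Since h₀ = 3.094 m > h_ss, the level will fall toward this value.)

1.518 m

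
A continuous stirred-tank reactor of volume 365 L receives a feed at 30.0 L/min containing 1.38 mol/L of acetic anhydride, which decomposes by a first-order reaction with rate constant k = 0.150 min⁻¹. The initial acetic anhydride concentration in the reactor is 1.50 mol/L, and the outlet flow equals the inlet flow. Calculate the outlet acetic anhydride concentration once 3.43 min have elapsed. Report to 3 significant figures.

Accumulation = in − out − consumed: V dC/dt = Q C_in − Q C − k V C.
This is linear with rate a = Q/V + k = 0.23219 min⁻¹.
C_ss = Q C_in/(Q + kV) = 0.48850 mol/L; C(t) = C_ss + (C₀ − C_ss) e^(−a t).
C(3.43) = 0.48850 + (1.0115)·e^(−0.23219·3.43) = 0.48850 + (1.0115)·0.45094 = 0.94462 mol/L.

0.945 mol/L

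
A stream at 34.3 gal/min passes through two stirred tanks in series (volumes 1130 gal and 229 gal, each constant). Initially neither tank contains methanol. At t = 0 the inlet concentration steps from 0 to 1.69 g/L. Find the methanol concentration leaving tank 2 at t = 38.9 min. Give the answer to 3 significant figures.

1.04 g/L

Time constants: τᵢ = Vᵢ/Q for each well-mixed tank.
τ₁ = 1130/34.3 = 32.945 min; τ₂ = 229/34.3 = 6.6764 min.
Solving the cascade with C₁(0)=C₂(0)=0 gives C₂(t) = C_in[1 − (τ₁ e^(−t/τ₁) − τ₂ e^(−t/τ₂))/(τ₁ − τ₂)].
At t = 38.9: e^(−t/τ₁) = 0.30704, e^(−t/τ₂) = 0.0029484.
C₂ = 1.69·[1 − (32.945·0.30704 − 6.6764·0.0029484)/(26.268)] = 1.69·0.61567 = 1.0405 g/L.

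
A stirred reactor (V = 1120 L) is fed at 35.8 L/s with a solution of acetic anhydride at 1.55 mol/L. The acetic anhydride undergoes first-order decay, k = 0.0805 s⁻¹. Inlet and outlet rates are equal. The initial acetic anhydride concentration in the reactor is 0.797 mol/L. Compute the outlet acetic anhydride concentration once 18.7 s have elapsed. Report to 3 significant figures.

0.484 mol/L

Species balance: V dC/dt = Q C_in − Q C − k V C.
dC/dt = (Q/V) C_in − (Q/V + k) C; effective rate a = Q/V + k = 0.031964 + 0.0805 = 0.11246 s⁻¹.
C_ss = Q C_in/(Q + kV) = 0.44054 mol/L; C(t) = C_ss + (C₀ − C_ss) e^(−a t).
C(18.7) = 0.44054 + (0.35646)·e^(−0.11246·18.7) = 0.44054 + (0.35646)·0.12208 = 0.48405 mol/L.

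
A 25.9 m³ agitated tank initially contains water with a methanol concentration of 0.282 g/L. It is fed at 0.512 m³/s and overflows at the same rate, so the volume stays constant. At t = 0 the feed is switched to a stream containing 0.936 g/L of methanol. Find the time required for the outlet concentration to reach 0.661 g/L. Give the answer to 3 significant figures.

43.8 s

Unsteady species balance (constant V, well mixed): V dC/dt = Q(C_in − C), so τ = V/Q = 50.586 s.
C(t) = C_in + (C₀ − C_in) e^(−t/τ). Set C = 0.661 and solve for t:
e^(−t/τ) = (C − C_in)/(C₀ − C_in) = (0.661 − 0.936)/(0.282 − 0.936) = 0.42049
t = −τ ln(…) = 50.586 × 0.86634 = 43.824 s.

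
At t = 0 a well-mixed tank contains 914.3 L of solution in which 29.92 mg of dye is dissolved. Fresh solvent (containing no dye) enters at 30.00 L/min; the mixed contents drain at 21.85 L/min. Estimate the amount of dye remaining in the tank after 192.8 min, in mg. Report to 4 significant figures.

Total volume: dV/dt = Q_in − Q_out = 8.15000 L/min, so V(t) = 914.3 + 8.15000 t and V(192.8) = 2485.62 L.
Species balance (pure solvent in): dm/dt = −Q_out · m/V(t).
Separate: dm/m = −Q_out dt/V(t) ⇒ ln(m/m₀) = −(Q_out/(Q_in−Q_out)) ln(V/V₀).
m = m₀ (V₀/V)^(Q_out/(Q_in−Q_out)) = 29.92 × (914.3/2485.62)^(2.68098) = 2.04875 mg.

2.049 mg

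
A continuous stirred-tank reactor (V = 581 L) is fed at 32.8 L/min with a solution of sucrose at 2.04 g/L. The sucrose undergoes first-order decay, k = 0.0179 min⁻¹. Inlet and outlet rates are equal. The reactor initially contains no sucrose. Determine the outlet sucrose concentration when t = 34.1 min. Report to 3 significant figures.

V dC/dt = Q(C_in − C) − k V C.
dC/dt = (Q/V) C_in − (Q/V + k) C; effective rate a = Q/V + k = 0.056454 + 0.0179 = 0.074354 min⁻¹.
C_ss = Q C_in/(Q + kV) = 1.5489 g/L; C(t) = C_ss + (C₀ − C_ss) e^(−a t).
C(34.1) = 1.5489 + (-1.5489)·e^(−0.074354·34.1) = 1.5489 + (-1.5489)·0.079223 = 1.4262 g/L.

1.43 g/L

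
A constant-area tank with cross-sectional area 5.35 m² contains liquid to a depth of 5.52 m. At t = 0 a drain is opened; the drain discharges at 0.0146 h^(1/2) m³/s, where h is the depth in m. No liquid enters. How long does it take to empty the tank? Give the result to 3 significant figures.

A dh/dt = −Q_out = −0.0146 √h.
Separate and integrate: 2(√h − √h₀) = −(0.0146/A) t.
Tank is empty when √h = 0: t_empty = 2A√h₀/0.0146.
t_empty = 2·5.35·√5.52/0.0146 = 10.700·2.3495/0.0146 = 1721.9 s.

1720 s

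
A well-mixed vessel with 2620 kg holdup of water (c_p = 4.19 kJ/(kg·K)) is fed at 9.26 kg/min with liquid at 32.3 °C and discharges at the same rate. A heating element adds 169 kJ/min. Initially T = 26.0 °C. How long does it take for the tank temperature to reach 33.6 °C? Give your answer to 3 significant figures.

353 min

First-law balance (no shaft work): M c_p dT/dt = ṁ c_p (T_in − T) + 169.
τ = M/ṁ = 282.94 min; T_ss = T_in + Q̇/(ṁ c_p) = 36.656 °C.
T(t) = T_ss + (T₀ − T_ss) e^(−t/τ). Set T = 33.6:
e^(−t/τ) = (33.6 − 36.656)/(26.0 − 36.656) = 0.28677
t = −282.94 · ln(0.28677) = 353.41 min.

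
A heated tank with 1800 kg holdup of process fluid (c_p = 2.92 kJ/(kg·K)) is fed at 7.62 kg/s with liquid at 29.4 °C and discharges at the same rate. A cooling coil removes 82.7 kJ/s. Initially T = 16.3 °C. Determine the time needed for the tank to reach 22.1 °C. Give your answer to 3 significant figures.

227 s

M c_p dT/dt = ṁ c_p (T_in − T) − Q̇.
τ = M/ṁ = 236.22 s; T_ss = T_in − Q̇/(ṁ c_p) = 25.683 °C.
T(t) = T_ss + (T₀ − T_ss) e^(−t/τ). Set T = 22.1:
e^(−t/τ) = (22.1 − 25.683)/(16.3 − 25.683) = 0.38187
t = −236.22 · ln(0.38187) = 227.40 s.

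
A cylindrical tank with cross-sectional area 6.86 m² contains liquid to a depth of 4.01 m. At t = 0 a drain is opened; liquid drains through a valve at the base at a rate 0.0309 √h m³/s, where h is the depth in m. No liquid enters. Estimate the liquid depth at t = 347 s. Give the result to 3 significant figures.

1.49 m

Mass balance (ρ constant): A dh/dt = −0.0309 √h.
This is separable: 2 d(√h)/dt = −0.0309/A, so √h = √h₀ − (0.0309/(2A)) t.
√h = √4.01 − 0.0309·347/(2·6.86) = 2.0025 − 0.78151 = 1.2210.
h = 1.2210² = 1.4908 m.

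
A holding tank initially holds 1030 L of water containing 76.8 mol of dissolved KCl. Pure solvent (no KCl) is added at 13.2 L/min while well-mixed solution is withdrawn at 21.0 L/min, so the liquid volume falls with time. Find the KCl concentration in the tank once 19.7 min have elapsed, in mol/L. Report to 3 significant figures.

0.0567 mol/L

Let m(t) be the amount of KCl. Volume: V(t) = V₀ + (Q_in − Q_out) t = 1030 − 7.8000 t; V(19.7) = 876.34 L.
Species balance (pure solvent in): dm/dt = −Q_out · m/V(t).
Separate: dm/m = −Q_out dt/V(t) ⇒ ln(m/m₀) = −(Q_out/(Q_in−Q_out)) ln(V/V₀).
m = m₀ (V₀/V)^(Q_out/(Q_in−Q_out)) = 76.8 × (1030/876.34)^(-2.6923) = 49.711 mol.
C = m/V = 49.711/876.34 = 0.056726 mol/L.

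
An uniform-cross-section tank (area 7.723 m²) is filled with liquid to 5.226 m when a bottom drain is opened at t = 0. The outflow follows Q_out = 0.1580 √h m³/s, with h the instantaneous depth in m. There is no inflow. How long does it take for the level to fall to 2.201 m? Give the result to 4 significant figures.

A dh/dt = −Q_out = −0.1580 √h.
∫ h^(−1/2) dh = −(0.1580/A) ∫ dt, giving 2√h = 2√h₀ − (0.1580/A) t.
t = 2A(√h₀ − √h)/0.1580 = 2·7.723·(√5.226 − √2.201)/0.1580
  = 15.4460 × (2.28604 − 1.48358) / 0.1580 = 78.4489 s.

78.45 s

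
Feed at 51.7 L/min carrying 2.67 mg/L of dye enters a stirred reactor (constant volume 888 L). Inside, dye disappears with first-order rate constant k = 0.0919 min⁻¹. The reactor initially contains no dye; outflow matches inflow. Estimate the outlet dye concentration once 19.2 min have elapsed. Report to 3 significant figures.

0.978 mg/L

Species balance: V dC/dt = Q C_in − Q C − k V C.
dC/dt = (Q/V) C_in − (Q/V + k) C; effective rate a = Q/V + k = 0.058221 + 0.0919 = 0.15012 min⁻¹.
C_ss = Q C_in/(Q + kV) = 1.0355 mg/L; C(t) = C_ss + (C₀ − C_ss) e^(−a t).
C(19.2) = 1.0355 + (-1.0355)·e^(−0.15012·19.2) = 1.0355 + (-1.0355)·0.056005 = 0.97750 mg/L.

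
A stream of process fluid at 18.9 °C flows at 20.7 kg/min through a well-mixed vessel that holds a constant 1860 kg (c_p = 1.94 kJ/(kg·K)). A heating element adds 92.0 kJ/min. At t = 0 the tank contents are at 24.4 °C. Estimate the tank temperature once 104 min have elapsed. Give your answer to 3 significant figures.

22.2 °C

M c_p dT/dt = ṁ c_p (T_in − T) + Q̇.
τ = M/ṁ = 89.855 min; T_ss = T_in + Q̇/(ṁ c_p) = 18.9 + 92.0/(20.7·1.94) = 21.191 °C.
Solution: T(t) = T_ss + (T₀ − T_ss) e^(−t/τ).
T(104) = 21.191 + (3.2090)·e^(−104/89.855) = 21.191 + (3.2090)·0.31430 = 22.200 °C.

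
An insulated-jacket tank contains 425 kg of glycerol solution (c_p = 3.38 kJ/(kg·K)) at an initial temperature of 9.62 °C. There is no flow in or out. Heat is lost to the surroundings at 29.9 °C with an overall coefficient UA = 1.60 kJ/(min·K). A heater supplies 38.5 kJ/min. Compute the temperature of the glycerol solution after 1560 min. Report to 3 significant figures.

46.2 °C

Lumped-capacitance energy balance: M c_p dT/dt = UA(T_amb − T) + Q̇.
dT/dt = (T_ss − T)/τ with T_ss = T_amb + Q̇/UA = 29.9 + 38.5/1.60 = 53.962 °C, τ = M c_p/UA = 425·3.38/1.60 = 897.81 min.
This is linear first-order; T(t) = T_ss + (T₀ − T_ss) e^(−t/τ).
T(1560) = 53.962 + (-44.343)·0.17595 = 46.160 °C.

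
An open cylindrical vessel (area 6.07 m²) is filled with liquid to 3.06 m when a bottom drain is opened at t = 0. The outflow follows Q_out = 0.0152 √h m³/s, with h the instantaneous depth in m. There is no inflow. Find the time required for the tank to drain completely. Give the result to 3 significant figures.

With no inflow, A dh/dt = −0.0152 √h.
∫ h^(−1/2) dh = −(0.0152/A) ∫ dt, giving 2√h = 2√h₀ − (0.0152/A) t.
Set h = 0: 2√h₀ = (0.0152/A) t_empty ⇒ t_empty = 2A√h₀/0.0152.
t_empty = 2·6.07·√3.06/0.0152 = 12.140·1.7493/0.0152 = 1397.1 s.

1400 s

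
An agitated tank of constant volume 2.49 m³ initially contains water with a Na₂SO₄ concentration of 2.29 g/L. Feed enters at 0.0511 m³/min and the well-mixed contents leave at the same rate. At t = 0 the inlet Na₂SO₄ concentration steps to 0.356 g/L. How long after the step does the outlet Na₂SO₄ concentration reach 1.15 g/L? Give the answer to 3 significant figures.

43.4 min

Accumulation = in − out for the solute gives V dC/dt = Q(C_in − C), so τ = V/Q = 48.728 min.
C(t) = C_in + (C₀ − C_in) e^(−t/τ). Set C = 1.15 and solve for t:
e^(−t/τ) = (C − C_in)/(C₀ − C_in) = (1.15 − 0.356)/(2.29 − 0.356) = 0.41055
t = −τ ln(…) = 48.728 × 0.89026 = 43.381 min.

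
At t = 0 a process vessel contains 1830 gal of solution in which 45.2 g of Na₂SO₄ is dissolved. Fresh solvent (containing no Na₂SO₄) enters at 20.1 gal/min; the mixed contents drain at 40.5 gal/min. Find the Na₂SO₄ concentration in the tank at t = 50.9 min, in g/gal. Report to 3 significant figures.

0.0108 g/gal

Total volume: dV/dt = Q_in − Q_out = -20.400 gal/min, so V(t) = 1830 − 20.400 t and V(50.9) = 791.64 gal.
No Na₂SO₄ enters, so dm/dt = −Q_out · (m/V).
dm/m = −Q_out dt/(V₀ − 20.400 t); integrating gives ln(m/m₀) = −(Q_out/(Q_in−Q_out)) ln(V/V₀).
m = m₀ (V₀/V)^(Q_out/(Q_in−Q_out)) = 45.2 × (1830/791.64)^(-1.9853) = 8.5633 g.
C = m/V = 8.5633/791.64 = 0.010817 g/gal.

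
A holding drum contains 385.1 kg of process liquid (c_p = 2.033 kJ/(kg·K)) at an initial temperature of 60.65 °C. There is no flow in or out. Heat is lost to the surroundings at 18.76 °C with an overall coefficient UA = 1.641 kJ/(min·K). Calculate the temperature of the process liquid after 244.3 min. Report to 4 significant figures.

43.86 °C

M c_p dT/dt = −UA(T − T_amb).
dT/dt = (T_ss − T)/τ with T_ss = T_amb = 18.7600 °C, τ = M c_p/UA = 385.1·2.033/1.641 = 477.092 min.
T approaches T_ss exponentially: T(t) = T_ss + (T₀ − T_ss) e^(−t/τ).
T(244.3) = 18.7600 + (41.8900)·0.599260 = 43.8630 °C.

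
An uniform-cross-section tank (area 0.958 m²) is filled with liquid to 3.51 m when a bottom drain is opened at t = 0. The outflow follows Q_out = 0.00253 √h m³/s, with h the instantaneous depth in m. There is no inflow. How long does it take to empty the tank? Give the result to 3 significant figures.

1420 s

Unsteady balance on liquid volume: A dh/dt = −0.00253 √h.
Separate and integrate: 2(√h − √h₀) = −(0.00253/A) t.
Tank is empty when √h = 0: t_empty = 2A√h₀/0.00253.
t_empty = 2·0.958·√3.51/0.00253 = 1.9160·1.8735/0.00253 = 1418.8 s.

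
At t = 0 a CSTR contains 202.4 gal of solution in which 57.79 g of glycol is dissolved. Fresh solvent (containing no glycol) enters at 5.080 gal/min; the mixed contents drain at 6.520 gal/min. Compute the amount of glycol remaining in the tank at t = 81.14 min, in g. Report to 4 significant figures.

Total volume: dV/dt = Q_in − Q_out = -1.44000 gal/min, so V(t) = 202.4 − 1.44000 t and V(81.14) = 85.5584 gal.
Species balance (pure solvent in): dm/dt = −Q_out · m/V(t).
dm/m = −Q_out dt/(V₀ − 1.44000 t); integrating gives ln(m/m₀) = −(Q_out/(Q_in−Q_out)) ln(V/V₀).
m = m₀ (V₀/V)^(Q_out/(Q_in−Q_out)) = 57.79 × (202.4/85.5584)^(-4.52778) = 1.17139 g.

1.171 g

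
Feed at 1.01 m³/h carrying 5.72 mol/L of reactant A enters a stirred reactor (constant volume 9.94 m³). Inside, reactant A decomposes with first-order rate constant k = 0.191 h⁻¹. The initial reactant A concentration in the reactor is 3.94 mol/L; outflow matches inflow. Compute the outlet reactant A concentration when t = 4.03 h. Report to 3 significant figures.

2.59 mol/L

Species balance: V dC/dt = Q C_in − Q C − k V C.
dC/dt = (Q/V) C_in − (Q/V + k) C; effective rate a = Q/V + k = 0.10161 + 0.191 = 0.29261 h⁻¹.
C_ss = Q C_in/(Q + kV) = 1.9863 mol/L; C(t) = C_ss + (C₀ − C_ss) e^(−a t).
C(4.03) = 1.9863 + (1.9537)·e^(−0.29261·4.03) = 1.9863 + (1.9537)·0.30752 = 2.5871 mol/L.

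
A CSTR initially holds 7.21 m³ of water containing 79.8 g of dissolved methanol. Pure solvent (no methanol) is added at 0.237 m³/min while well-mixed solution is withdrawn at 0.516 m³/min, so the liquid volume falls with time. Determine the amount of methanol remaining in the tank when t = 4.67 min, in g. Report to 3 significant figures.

Total volume: dV/dt = Q_in − Q_out = -0.27900 m³/min, so V(t) = 7.21 − 0.27900 t and V(4.67) = 5.9071 m³.
Species balance (pure solvent in): dm/dt = −Q_out · m/V(t).
dm/m = −Q_out dt/(V₀ − 0.27900 t); integrating gives ln(m/m₀) = −(Q_out/(Q_in−Q_out)) ln(V/V₀).
m = m₀ (V₀/V)^(Q_out/(Q_in−Q_out)) = 79.8 × (7.21/5.9071)^(-1.8495) = 55.196 g.

55.2 g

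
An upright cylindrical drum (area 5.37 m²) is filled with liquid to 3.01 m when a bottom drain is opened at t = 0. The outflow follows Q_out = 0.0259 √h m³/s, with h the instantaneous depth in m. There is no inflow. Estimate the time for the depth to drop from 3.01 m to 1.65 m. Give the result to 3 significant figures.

With no inflow, A dh/dt = −0.0259 √h.
Separate and integrate: 2(√h − √h₀) = −(0.0259/A) t.
t = 2A(√h₀ − √h)/0.0259 = 2·5.37·(√3.01 − √1.65)/0.0259
  = 10.740 × (1.7349 − 1.2845) / 0.0259 = 186.77 s.

187 s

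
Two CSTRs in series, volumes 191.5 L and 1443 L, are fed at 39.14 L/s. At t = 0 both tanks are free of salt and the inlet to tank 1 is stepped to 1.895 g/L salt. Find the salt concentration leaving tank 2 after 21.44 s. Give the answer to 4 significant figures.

Species balance on tank i: dCᵢ/dt = (Cᵢ₋₁ − Cᵢ)/τᵢ with τᵢ = Vᵢ/Q.
τ₁ = 191.5/39.14 = 4.89269 s; τ₂ = 1443/39.14 = 36.8677 s.
Tank 1: C₁ = C_in(1 − e^(−t/τ₁)). Tank 2 (τ₁ ≠ τ₂): C₂ = C_in[1 − (τ₁ e^(−t/τ₁) − τ₂ e^(−t/τ₂))/(τ₁ − τ₂)].
At t = 21.44: e^(−t/τ₁) = 0.0124998, e^(−t/τ₂) = 0.559037.
C₂ = 1.895·[1 − (4.89269·0.0124998 − 36.8677·0.559037)/(-31.9750)] = 1.895·0.357334 = 0.677148 g/L.

0.6771 g/L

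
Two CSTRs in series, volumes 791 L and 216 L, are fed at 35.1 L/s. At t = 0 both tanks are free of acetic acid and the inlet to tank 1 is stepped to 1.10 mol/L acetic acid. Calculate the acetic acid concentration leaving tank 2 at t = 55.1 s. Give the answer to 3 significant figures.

Each tank obeys Vᵢ dCᵢ/dt = Q(Cᵢ₋₁ − Cᵢ), so τᵢ = Vᵢ/Q.
τ₁ = 791/35.1 = 22.536 s; τ₂ = 216/35.1 = 6.1538 s.
Tank 1: C₁ = C_in(1 − e^(−t/τ₁)). Tank 2 (τ₁ ≠ τ₂): C₂ = C_in[1 − (τ₁ e^(−t/τ₁) − τ₂ e^(−t/τ₂))/(τ₁ − τ₂)].
At t = 55.1: e^(−t/τ₁) = 0.086724, e^(−t/τ₂) = 0.00012925.
C₂ = 1.10·[1 − (22.536·0.086724 − 6.1538·0.00012925)/(16.382)] = 1.10·0.88075 = 0.96882 mol/L.

0.969 mol/L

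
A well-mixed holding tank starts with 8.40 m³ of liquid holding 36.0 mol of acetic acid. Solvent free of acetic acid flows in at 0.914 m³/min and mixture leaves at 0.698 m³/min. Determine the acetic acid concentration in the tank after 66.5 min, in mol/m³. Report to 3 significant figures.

Total volume: dV/dt = Q_in − Q_out = 0.21600 m³/min, so V(t) = 8.40 + 0.21600 t and V(66.5) = 22.764 m³.
Solute balance: dm/dt = 0 − Q_out C = −Q_out m/V(t).
dm/m = −Q_out dt/(V₀ + 0.21600 t); integrating gives ln(m/m₀) = −(Q_out/(Q_in−Q_out)) ln(V/V₀).
m = m₀ (V₀/V)^(Q_out/(Q_in−Q_out)) = 36.0 × (8.40/22.764)^(3.2315) = 1.4361 mol.
C = m/V = 1.4361/22.764 = 0.063084 mol/m³.

0.0631 mol/m³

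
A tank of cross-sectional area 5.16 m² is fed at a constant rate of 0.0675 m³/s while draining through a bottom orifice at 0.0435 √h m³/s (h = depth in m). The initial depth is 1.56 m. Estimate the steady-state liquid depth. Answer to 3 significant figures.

A dh/dt = Q_in − 0.0435 √h. Steady state requires inflow = outflow:
Q_in = 0.0435 √h_ss ⇒ √h_ss = 0.0675/0.0435 = 1.5517.
h_ss = 1.5517² = 2.4078 m. (Since h₀ = 1.56 m < h_ss, the level will rise toward this value.)

2.41 m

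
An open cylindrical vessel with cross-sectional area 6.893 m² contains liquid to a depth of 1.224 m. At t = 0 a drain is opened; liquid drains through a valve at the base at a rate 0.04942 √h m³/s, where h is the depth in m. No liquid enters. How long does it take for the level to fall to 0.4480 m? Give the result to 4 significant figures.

121.9 s

Mass balance (ρ constant): A dh/dt = −0.04942 √h.
This is separable: 2 d(√h)/dt = −0.04942/A, so √h = √h₀ − (0.04942/(2A)) t.
t = 2A(√h₀ − √h)/0.04942 = 2·6.893·(√1.224 − √0.4480)/0.04942
  = 13.7860 × (1.10635 − 0.669328) / 0.04942 = 121.909 s.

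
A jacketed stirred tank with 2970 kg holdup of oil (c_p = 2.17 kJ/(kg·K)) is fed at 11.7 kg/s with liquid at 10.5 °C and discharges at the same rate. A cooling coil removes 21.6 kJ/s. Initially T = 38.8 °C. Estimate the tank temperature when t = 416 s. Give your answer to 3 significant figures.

15.3 °C

M c_p dT/dt = ṁ c_p (T_in − T) − Q̇.
Rearrange: dT/dt = (T_ss − T)/τ with τ = M/ṁ = 253.85 s and T_ss = T_in − Q̇/(ṁ c_p) = 9.6492 °C.
Integrating: T(t) = T_ss + (T₀ − T_ss) e^(−t/τ).
T(416) = 9.6492 + (29.151)·e^(−416/253.85) = 9.6492 + (29.151)·0.19422 = 15.311 °C.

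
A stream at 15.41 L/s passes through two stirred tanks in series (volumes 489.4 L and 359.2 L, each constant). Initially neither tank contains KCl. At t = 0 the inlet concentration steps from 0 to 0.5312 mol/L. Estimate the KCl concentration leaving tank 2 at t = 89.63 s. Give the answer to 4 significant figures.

0.4438 mol/L

Each tank obeys Vᵢ dCᵢ/dt = Q(Cᵢ₋₁ − Cᵢ), so τᵢ = Vᵢ/Q.
τ₁ = 489.4/15.41 = 31.7586 s; τ₂ = 359.2/15.41 = 23.3095 s.
Tank 1: C₁ = C_in(1 − e^(−t/τ₁)). Tank 2 (τ₁ ≠ τ₂): C₂ = C_in[1 − (τ₁ e^(−t/τ₁) − τ₂ e^(−t/τ₂))/(τ₁ − τ₂)].
At t = 89.63: e^(−t/τ₁) = 0.0594733, e^(−t/τ₂) = 0.0213820.
C₂ = 0.5312·[1 − (31.7586·0.0594733 − 23.3095·0.0213820)/(8.44906)] = 0.5312·0.835439 = 0.443785 mol/L.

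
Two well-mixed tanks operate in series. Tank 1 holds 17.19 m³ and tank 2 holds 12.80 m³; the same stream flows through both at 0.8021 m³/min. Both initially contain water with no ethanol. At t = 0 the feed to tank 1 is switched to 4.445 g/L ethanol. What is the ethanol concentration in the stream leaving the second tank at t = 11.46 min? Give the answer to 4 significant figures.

0.5688 g/L

Species balance on tank i: dCᵢ/dt = (Cᵢ₋₁ − Cᵢ)/τᵢ with τᵢ = Vᵢ/Q.
τ₁ = 17.19/0.8021 = 21.4312 min; τ₂ = 12.80/0.8021 = 15.9581 min.
Solving the cascade with C₁(0)=C₂(0)=0 gives C₂(t) = C_in[1 − (τ₁ e^(−t/τ₁) − τ₂ e^(−t/τ₂))/(τ₁ − τ₂)].
At t = 11.46: e^(−t/τ₁) = 0.585825, e^(−t/τ₂) = 0.487663.
C₂ = 4.445·[1 − (21.4312·0.585825 − 15.9581·0.487663)/(5.47313)] = 4.445·0.127961 = 0.568787 g/L.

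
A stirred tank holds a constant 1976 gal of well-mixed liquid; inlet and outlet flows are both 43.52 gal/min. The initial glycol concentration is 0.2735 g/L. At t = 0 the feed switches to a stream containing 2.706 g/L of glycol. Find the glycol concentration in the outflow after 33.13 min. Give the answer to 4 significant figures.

Unsteady species balance (constant V, well mixed): V dC/dt = Q(C_in − C).
Time constant τ = V/Q = 1976/43.52 = 45.4044 min.
C approaches C_in exponentially: C(t) = C_in + (C₀ − C_in) e^(−t/τ).
C(33.13) = 2.706 + (0.2735 − 2.706)·e^(−33.13/45.4044) = 2.706 + (-2.43250)·0.482071 = 1.53336 g/L.

1.533 g/L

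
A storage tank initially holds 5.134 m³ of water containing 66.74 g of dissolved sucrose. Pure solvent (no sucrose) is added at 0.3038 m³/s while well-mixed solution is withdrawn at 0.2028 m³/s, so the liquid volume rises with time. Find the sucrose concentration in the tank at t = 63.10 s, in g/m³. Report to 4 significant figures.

1.147 g/m³

Total volume: dV/dt = Q_in − Q_out = 0.101000 m³/s, so V(t) = 5.134 + 0.101000 t and V(63.10) = 11.5071 m³.
No sucrose enters, so dm/dt = −Q_out · (m/V).
dm/m = −Q_out dt/(V₀ + 0.101000 t); integrating gives ln(m/m₀) = −(Q_out/(Q_in−Q_out)) ln(V/V₀).
m = m₀ (V₀/V)^(Q_out/(Q_in−Q_out)) = 66.74 × (5.134/11.5071)^(2.00792) = 13.2005 g.
C = m/V = 13.2005/11.5071 = 1.14716 g/m³.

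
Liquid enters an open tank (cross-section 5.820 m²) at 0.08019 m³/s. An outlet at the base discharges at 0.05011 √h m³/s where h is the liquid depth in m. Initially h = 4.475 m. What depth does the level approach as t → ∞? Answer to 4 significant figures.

2.561 m

Accumulation of liquid (constant cross-section A): A dh/dt = Q_in − 0.05011 √h. At steady state dh/dt = 0:
Q_in = 0.05011 √h_ss ⇒ √h_ss = 0.08019/0.05011 = 1.60028.
h_ss = 1.60028² = 2.56089 m. (Since h₀ = 4.475 m > h_ss, the level will fall toward this value.)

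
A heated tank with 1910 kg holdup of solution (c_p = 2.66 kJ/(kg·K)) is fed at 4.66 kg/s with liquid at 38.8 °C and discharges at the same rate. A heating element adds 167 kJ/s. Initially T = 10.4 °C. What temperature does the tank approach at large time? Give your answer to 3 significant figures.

M c_p dT/dt = ṁ c_p (T_in − T) + Q̇.
At steady state dT/dt = 0 ⇒ T_ss = T_in + Q̇/(ṁ c_p) = 38.8 + 167/(4.66·2.66) = 52.273 °C.

52.3 °C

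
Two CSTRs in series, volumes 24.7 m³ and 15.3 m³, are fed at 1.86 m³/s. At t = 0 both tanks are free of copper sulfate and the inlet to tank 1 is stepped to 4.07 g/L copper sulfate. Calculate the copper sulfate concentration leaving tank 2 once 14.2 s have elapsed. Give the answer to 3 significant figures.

Each tank obeys Vᵢ dCᵢ/dt = Q(Cᵢ₋₁ − Cᵢ), so τᵢ = Vᵢ/Q.
τ₁ = 24.7/1.86 = 13.280 s; τ₂ = 15.3/1.86 = 8.2258 s.
Solving the cascade with C₁(0)=C₂(0)=0 gives C₂(t) = C_in[1 − (τ₁ e^(−t/τ₁) − τ₂ e^(−t/τ₂))/(τ₁ − τ₂)].
At t = 14.2: e^(−t/τ₁) = 0.34324, e^(−t/τ₂) = 0.17795.
C₂ = 4.07·[1 − (13.280·0.34324 − 8.2258·0.17795)/(5.0538)] = 4.07·0.38771 = 1.5780 g/L.

1.58 g/L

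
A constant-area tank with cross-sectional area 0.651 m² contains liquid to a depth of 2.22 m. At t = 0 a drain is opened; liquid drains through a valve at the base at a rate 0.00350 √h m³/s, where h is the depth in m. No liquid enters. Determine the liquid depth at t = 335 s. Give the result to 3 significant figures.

0.347 m

Unsteady balance on liquid volume: A dh/dt = −0.00350 √h.
Separate and integrate: 2(√h − √h₀) = −(0.00350/A) t.
√h = √2.22 − 0.00350·335/(2·0.651) = 1.4900 − 0.90054 = 0.58943.
h = 0.58943² = 0.34743 m.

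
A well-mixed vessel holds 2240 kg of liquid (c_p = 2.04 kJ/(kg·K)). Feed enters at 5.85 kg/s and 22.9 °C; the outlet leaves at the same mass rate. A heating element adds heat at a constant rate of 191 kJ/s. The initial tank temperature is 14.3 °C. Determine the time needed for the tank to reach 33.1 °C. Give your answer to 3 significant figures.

553 s

M c_p dT/dt = ṁ c_p (T_in − T) + Q̇.
τ = M/ṁ = 382.91 s; T_ss = T_in + Q̇/(ṁ c_p) = 38.905 °C.
T(t) = T_ss + (T₀ − T_ss) e^(−t/τ). Set T = 33.1:
e^(−t/τ) = (33.1 − 38.905)/(14.3 − 38.905) = 0.23592
t = −382.91 · ln(0.23592) = 553.02 s.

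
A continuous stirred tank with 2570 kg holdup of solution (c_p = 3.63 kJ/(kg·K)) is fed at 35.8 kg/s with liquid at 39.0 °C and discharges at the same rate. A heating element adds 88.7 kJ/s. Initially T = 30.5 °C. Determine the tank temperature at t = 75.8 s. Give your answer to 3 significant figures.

36.5 °C

M c_p dT/dt = ṁ c_p (T_in − T) + Q̇.
τ = M/ṁ = 71.788 s; T_ss = T_in + Q̇/(ṁ c_p) = 39.0 + 88.7/(35.8·3.63) = 39.683 °C.
This is linear first-order; T(t) = T_ss + (T₀ − T_ss) e^(−t/τ).
T(75.8) = 39.683 + (-9.1825)·e^(−75.8/71.788) = 39.683 + (-9.1825)·0.34788 = 36.488 °C.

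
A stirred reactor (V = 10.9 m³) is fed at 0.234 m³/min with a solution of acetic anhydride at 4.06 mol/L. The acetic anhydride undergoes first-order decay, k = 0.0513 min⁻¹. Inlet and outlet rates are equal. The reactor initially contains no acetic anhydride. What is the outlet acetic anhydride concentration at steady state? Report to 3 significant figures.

1.20 mol/L

Species balance: V dC/dt = Q C_in − Q C − k V C.
Steady state (dC/dt = 0): C_ss = Q C_in/(Q + kV) = C_in/(1 + kV/Q).
C_ss = 0.234·4.06/(0.234 + 0.0513·10.9) = 0.95004/0.79317 = 1.1978 mol/L.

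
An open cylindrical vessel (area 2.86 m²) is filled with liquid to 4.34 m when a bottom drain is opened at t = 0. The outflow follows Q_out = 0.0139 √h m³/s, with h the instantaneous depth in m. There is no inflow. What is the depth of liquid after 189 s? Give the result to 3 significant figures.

2.64 m

With no inflow, A dh/dt = −0.0139 √h.
Separate and integrate: 2(√h − √h₀) = −(0.0139/A) t.
√h = √4.34 − 0.0139·189/(2·2.86) = 2.0833 − 0.45928 = 1.6240.
h = 1.6240² = 2.6373 m.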